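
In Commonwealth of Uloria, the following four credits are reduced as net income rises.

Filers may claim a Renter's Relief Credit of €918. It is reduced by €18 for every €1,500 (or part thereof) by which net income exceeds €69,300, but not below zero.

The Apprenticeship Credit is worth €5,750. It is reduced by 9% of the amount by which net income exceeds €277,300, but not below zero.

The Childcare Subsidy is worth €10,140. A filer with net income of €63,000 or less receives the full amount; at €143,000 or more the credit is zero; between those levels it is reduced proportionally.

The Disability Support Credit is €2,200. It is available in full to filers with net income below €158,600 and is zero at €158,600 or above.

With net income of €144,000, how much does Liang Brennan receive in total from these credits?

Renter's Relief Credit: income exceeds €69,300 by €74,700, which is 50 full-or-partial €1,500 increments; reduction = 50 × €18 = €900, leaving €18.
Apprenticeship Credit: €144,000 is at or below the €277,300 threshold, so the full €5,750 applies.
Childcare Subsidy: €144,000 is at or above €143,000, so the credit is €0.
Disability Support Credit: €144,000 is below the €158,600 cutoff, so the full €2,200 applies.
Total: €18 + €5,750 + €0 + €2,200 = €7,968.

€7,968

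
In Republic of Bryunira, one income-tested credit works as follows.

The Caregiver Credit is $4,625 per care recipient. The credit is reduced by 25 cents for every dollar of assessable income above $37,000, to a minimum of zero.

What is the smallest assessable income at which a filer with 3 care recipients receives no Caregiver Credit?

$92,500

Full credit = 3 × $4,625 = $13,875.
The credit falls by 25% of each dollar above $37,000, so it reaches zero when the excess is $13,875 / 25% = $55,500: income = $37,000 + $55,500 = $92,500.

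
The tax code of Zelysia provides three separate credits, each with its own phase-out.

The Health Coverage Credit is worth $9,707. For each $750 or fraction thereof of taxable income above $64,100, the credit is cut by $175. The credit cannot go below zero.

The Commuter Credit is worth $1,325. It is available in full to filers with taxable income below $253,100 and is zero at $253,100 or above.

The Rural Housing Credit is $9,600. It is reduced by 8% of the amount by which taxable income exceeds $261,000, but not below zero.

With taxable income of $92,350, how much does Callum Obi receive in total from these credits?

$13,982

Health Coverage Credit: income exceeds $64,100 by $28,250, which is 38 full-or-partial $750 increments; reduction = 38 × $175 = $6,650, leaving $3,057.
Commuter Credit: $92,350 is below the $253,100 cutoff, so the full $1,325 applies.
Rural Housing Credit: $92,350 is at or below the $261,000 threshold, so the full $9,600 applies.
Total: $3,057 + $1,325 + $9,600 = $13,982.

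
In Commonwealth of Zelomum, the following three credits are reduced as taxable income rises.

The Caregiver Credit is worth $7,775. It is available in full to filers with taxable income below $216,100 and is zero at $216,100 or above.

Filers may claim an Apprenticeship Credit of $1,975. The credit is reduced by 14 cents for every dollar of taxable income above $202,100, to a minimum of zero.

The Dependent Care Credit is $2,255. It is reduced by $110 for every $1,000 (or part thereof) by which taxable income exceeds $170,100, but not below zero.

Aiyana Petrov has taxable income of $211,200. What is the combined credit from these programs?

$8,476

Caregiver Credit: $211,200 is below the $216,100 cutoff, so the full $7,775 applies.
Apprenticeship Credit: 14% of the $9,100 excess over $202,100 is $1,274; credit = $1,975 − $1,274 = $701.
Dependent Care Credit: income exceeds $170,100 by $41,100 → 42 increments × $110 = $4,620 ≥ base, so the credit is $0.
Total: $7,775 + $701 + $0 = $8,476.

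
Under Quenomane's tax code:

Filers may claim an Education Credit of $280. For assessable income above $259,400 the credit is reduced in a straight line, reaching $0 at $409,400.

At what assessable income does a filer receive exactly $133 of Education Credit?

$338,150

$133 is 133/280 of the full $280, so 147/280 of the $150,000 range has been used: income = $259,400 + $150,000 × 147/280 = $338,150.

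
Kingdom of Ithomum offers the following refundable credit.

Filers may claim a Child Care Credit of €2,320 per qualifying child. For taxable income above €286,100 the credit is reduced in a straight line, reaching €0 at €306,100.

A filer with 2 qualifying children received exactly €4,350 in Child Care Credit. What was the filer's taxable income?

€287,350

Full credit = 2 × €2,320 = €4,640.
€4,350 is 4,350/4,640 of the full €4,640, so 290/4,640 of the €20,000 range has been used: income = €286,100 + €20,000 × 290/4,640 = €287,350.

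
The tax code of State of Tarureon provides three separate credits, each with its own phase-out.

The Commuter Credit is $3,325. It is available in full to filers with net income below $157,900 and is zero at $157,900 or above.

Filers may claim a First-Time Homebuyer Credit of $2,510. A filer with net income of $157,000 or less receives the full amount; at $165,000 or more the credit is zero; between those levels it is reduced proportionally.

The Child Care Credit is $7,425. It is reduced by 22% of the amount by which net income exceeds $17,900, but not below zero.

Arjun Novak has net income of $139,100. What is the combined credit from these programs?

$5,835

Commuter Credit: $139,100 is below the $157,900 cutoff, so the full $3,325 applies.
First-Time Homebuyer Credit: $139,100 is at or below the $157,000 threshold, so the full $2,510 applies.
Child Care Credit: 22% of the $121,200 excess over $17,900 is $26,664 ≥ base, so the credit is $0.
Total: $3,325 + $2,510 + $0 = $5,835.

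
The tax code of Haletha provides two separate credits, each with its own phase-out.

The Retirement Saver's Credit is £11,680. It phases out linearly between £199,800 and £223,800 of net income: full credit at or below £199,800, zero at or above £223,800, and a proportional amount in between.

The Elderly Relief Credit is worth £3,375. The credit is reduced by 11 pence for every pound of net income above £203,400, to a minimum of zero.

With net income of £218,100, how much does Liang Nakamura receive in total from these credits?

Retirement Saver's Credit: £218,100 is £18,300 into a £24,000 phase-out range, leaving 5,700/24,000 of the credit: £11,680 × 5,700/24,000 = £2,774.
Elderly Relief Credit: 11% of the £14,700 excess over £203,400 is £1,617; credit = £3,375 − £1,617 = £1,758.
Total: £2,774 + £1,758 = £4,532.

£4,532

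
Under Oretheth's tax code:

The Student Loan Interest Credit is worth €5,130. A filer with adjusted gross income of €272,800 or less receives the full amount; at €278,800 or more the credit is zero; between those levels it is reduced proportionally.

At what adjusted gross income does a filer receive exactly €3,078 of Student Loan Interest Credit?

€3,078 is 3,078/5,130 of the full €5,130, so 2,052/5,130 of the €6,000 range has been used: income = €272,800 + €6,000 × 2,052/5,130 = €275,200.

€275,200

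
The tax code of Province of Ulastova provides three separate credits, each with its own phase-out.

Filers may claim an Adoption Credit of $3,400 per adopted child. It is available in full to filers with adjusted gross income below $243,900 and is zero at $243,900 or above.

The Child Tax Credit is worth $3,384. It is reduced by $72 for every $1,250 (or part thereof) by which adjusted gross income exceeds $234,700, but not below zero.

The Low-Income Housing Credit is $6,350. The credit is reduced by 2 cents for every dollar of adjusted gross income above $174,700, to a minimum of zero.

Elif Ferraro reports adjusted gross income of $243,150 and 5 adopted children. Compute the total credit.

$24,861

Adoption Credit: base = 5 × $3,400 = $17,000. $243,150 is below the $243,900 cutoff, so the full $17,000 applies.
Child Tax Credit: income exceeds $234,700 by $8,450, which is 7 full-or-partial $1,250 increments; reduction = 7 × $72 = $504, leaving $2,880.
Low-Income Housing Credit: 2% of the $68,450 excess over $174,700 is $1,369; credit = $6,350 − $1,369 = $4,981.
Total: $17,000 + $2,880 + $4,981 = $24,861.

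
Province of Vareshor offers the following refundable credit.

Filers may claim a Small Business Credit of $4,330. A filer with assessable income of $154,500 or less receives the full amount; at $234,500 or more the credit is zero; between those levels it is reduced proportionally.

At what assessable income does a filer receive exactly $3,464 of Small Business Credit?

$170,500

$3,464 is 3,464/4,330 of the full $4,330, so 866/4,330 of the $80,000 range has been used: income = $154,500 + $80,000 × 866/4,330 = $170,500.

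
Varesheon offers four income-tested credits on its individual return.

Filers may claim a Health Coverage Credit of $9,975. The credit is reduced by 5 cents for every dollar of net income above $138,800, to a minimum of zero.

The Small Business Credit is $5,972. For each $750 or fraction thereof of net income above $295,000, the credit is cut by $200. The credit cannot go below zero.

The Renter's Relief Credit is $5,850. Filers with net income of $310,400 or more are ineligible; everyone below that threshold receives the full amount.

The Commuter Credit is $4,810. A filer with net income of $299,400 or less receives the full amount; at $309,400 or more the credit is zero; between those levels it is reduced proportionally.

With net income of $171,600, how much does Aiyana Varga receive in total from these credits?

Health Coverage Credit: 5% of the $32,800 excess over $138,800 is $1,640; credit = $9,975 − $1,640 = $8,335.
Small Business Credit: $171,600 is at or below the $295,000 threshold, so the full $5,972 applies.
Renter's Relief Credit: $171,600 is below the $310,400 cutoff, so the full $5,850 applies.
Commuter Credit: $171,600 is at or below the $299,400 threshold, so the full $4,810 applies.
Total: $8,335 + $5,972 + $5,850 + $4,810 = $24,967.

$24,967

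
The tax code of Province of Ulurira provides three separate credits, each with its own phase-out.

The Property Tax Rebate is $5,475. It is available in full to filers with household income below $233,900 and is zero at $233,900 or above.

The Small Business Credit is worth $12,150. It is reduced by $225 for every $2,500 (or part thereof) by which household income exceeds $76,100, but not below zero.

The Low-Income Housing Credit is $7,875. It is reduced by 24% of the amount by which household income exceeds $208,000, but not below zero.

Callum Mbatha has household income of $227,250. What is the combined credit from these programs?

Property Tax Rebate: $227,250 is below the $233,900 cutoff, so the full $5,475 applies.
Small Business Credit: income exceeds $76,100 by $151,150 → 61 increments × $225 = $13,725 ≥ base, so the credit is $0.
Low-Income Housing Credit: 24% of the $19,250 excess over $208,000 is $4,620; credit = $7,875 − $4,620 = $3,255.
Total: $5,475 + $0 + $3,255 = $8,730.

$8,730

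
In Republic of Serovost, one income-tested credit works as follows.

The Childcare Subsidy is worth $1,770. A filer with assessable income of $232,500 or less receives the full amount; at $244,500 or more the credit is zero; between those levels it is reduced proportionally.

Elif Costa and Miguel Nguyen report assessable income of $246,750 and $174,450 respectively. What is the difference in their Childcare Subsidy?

$1,770

Elif ($246,750): Childcare Subsidy: $246,750 is at or above $244,500, so the credit is $0.
Miguel ($174,450): Childcare Subsidy: $174,450 is at or below the $232,500 threshold, so the full $1,770 applies.
Difference: |$0 − $1,770| = $1,770.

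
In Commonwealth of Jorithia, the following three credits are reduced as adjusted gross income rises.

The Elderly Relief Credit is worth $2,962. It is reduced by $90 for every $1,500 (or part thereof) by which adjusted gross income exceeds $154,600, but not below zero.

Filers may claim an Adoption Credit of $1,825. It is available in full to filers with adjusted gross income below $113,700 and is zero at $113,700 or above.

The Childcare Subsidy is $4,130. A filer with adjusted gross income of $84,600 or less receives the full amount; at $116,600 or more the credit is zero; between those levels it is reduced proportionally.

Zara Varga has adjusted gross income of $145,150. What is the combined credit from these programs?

$2,962

Elderly Relief Credit: $145,150 is at or below the $154,600 threshold, so the full $2,962 applies.
Adoption Credit: $145,150 meets or exceeds the $113,700 cutoff, so the credit is $0.
Childcare Subsidy: $145,150 is at or above $116,600, so the credit is $0.
Total: $2,962 + $0 + $0 = $2,962.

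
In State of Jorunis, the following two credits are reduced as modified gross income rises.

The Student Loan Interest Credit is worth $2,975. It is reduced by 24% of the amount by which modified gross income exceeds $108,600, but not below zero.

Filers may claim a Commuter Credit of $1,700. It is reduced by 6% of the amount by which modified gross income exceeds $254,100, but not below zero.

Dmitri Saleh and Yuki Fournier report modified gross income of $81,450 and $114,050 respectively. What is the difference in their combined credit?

$1,308

Dmitri ($81,450): Student Loan Interest Credit: $81,450 is at or below the $108,600 threshold, so the full $2,975 applies. Commuter Credit: $81,450 is at or below the $254,100 threshold, so the full $1,700 applies. total $2,975 + $1,700 = $4,675
Yuki ($114,050): Student Loan Interest Credit: 24% of the $5,450 excess over $108,600 is $1,308; credit = $2,975 − $1,308 = $1,667. Commuter Credit: $114,050 is at or below the $254,100 threshold, so the full $1,700 applies. total $1,667 + $1,700 = $3,367
Difference: |$4,675 − $3,367| = $1,308.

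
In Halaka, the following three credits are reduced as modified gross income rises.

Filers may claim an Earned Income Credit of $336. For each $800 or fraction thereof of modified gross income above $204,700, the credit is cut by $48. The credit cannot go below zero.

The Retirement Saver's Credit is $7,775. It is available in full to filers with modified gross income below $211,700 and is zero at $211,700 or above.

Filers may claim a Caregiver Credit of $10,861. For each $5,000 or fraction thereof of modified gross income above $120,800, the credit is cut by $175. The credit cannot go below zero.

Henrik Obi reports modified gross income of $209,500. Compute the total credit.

Earned Income Credit: income exceeds $204,700 by $4,800, which is 6 full-or-partial $800 increments; reduction = 6 × $48 = $288, leaving $48.
Retirement Saver's Credit: $209,500 is below the $211,700 cutoff, so the full $7,775 applies.
Caregiver Credit: income exceeds $120,800 by $88,700, which is 18 full-or-partial $5,000 increments; reduction = 18 × $175 = $3,150, leaving $7,711.
Total: $48 + $7,775 + $7,711 = $15,534.

$15,534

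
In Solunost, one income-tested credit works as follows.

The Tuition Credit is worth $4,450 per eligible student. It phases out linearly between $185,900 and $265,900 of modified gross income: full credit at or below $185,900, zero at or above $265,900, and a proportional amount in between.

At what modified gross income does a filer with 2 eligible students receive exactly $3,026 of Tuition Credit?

Full credit = 2 × $4,450 = $8,900.
$3,026 is 3,026/8,900 of the full $8,900, so 5,874/8,900 of the $80,000 range has been used: income = $185,900 + $80,000 × 5,874/8,900 = $238,700.

$238,700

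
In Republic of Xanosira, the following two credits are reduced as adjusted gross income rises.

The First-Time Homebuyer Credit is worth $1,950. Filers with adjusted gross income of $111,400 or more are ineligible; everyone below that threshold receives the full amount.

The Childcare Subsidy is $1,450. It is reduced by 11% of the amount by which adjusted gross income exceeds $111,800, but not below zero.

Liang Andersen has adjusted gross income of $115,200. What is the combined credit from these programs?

$1,076

First-Time Homebuyer Credit: $115,200 meets or exceeds the $111,400 cutoff, so the credit is $0.
Childcare Subsidy: 11% of the $3,400 excess over $111,800 is $374; credit = $1,450 − $374 = $1,076.
Total: $0 + $1,076 = $1,076.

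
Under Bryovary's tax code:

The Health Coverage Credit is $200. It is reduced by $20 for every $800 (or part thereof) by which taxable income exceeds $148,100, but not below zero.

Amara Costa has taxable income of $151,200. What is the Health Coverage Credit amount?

Health Coverage Credit: income exceeds $148,100 by $3,100, which is 4 full-or-partial $800 increments; reduction = 4 × $20 = $80, leaving $120.

$120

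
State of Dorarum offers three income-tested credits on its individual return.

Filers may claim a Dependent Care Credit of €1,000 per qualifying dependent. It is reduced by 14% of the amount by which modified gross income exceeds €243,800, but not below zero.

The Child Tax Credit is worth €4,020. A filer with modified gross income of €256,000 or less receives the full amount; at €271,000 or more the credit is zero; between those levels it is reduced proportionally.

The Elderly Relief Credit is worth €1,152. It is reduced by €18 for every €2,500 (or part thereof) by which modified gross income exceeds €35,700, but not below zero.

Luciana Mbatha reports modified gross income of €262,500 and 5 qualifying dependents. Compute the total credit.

Dependent Care Credit: base = 5 × €1,000 = €5,000. 14% of the €18,700 excess over €243,800 is €2,618; credit = €5,000 − €2,618 = €2,382.
Child Tax Credit: €262,500 is €6,500 into a €15,000 phase-out range, leaving 8,500/15,000 of the credit: €4,020 × 8,500/15,000 = €2,278.
Elderly Relief Credit: income exceeds €35,700 by €226,800 → 91 increments × €18 = €1,638 ≥ base, so the credit is €0.
Total: €2,382 + €2,278 + €0 = €4,660.

€4,660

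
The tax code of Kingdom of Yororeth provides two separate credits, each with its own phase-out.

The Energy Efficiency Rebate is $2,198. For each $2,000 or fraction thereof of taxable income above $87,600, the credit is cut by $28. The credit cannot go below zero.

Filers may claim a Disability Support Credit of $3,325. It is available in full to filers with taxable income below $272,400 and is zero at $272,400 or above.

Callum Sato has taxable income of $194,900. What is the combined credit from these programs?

Energy Efficiency Rebate: income exceeds $87,600 by $107,300, which is 54 full-or-partial $2,000 increments; reduction = 54 × $28 = $1,512, leaving $686.
Disability Support Credit: $194,900 is below the $272,400 cutoff, so the full $3,325 applies.
Total: $686 + $3,325 = $4,011.

$4,011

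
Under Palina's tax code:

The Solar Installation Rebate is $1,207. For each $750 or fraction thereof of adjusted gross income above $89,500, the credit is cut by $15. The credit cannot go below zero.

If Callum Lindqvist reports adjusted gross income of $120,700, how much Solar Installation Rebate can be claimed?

$577

Solar Installation Rebate: income exceeds $89,500 by $31,200, which is 42 full-or-partial $750 increments; reduction = 42 × $15 = $630, leaving $577.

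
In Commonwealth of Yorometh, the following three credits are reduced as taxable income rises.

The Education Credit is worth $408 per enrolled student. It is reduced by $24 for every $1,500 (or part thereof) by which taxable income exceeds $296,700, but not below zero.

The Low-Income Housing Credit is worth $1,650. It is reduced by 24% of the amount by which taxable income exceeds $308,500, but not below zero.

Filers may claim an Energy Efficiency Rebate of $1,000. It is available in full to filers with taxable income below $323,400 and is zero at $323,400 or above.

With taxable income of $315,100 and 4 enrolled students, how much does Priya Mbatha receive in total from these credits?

$2,386

Education Credit: base = 4 × $408 = $1,632. income exceeds $296,700 by $18,400, which is 13 full-or-partial $1,500 increments; reduction = 13 × $24 = $312, leaving $1,320.
Low-Income Housing Credit: 24% of the $6,600 excess over $308,500 is $1,584; credit = $1,650 − $1,584 = $66.
Energy Efficiency Rebate: $315,100 is below the $323,400 cutoff, so the full $1,000 applies.
Total: $1,320 + $66 + $1,000 = $2,386.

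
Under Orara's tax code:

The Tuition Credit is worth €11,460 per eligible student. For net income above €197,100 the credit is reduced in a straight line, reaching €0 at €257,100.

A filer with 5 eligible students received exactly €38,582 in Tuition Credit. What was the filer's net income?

Full credit = 5 × €11,460 = €57,300.
€38,582 is 38,582/57,300 of the full €57,300, so 18,718/57,300 of the €60,000 range has been used: income = €197,100 + €60,000 × 18,718/57,300 = €216,700.

€216,700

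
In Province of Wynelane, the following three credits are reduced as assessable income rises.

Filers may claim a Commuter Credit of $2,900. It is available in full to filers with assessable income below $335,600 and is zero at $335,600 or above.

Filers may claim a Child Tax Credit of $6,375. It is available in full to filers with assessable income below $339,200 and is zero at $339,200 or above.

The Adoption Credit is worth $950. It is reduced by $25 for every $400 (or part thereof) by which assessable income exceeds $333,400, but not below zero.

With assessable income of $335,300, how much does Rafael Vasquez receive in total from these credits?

Commuter Credit: $335,300 is below the $335,600 cutoff, so the full $2,900 applies.
Child Tax Credit: $335,300 is below the $339,200 cutoff, so the full $6,375 applies.
Adoption Credit: income exceeds $333,400 by $1,900, which is 5 full-or-partial $400 increments; reduction = 5 × $25 = $125, leaving $825.
Total: $2,900 + $6,375 + $825 = $10,100.

$10,100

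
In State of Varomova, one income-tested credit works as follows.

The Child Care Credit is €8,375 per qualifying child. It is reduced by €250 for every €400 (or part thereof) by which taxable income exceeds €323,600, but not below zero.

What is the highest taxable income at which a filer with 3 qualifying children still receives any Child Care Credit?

€363,600

Full credit = 3 × €8,375 = €25,125.
After 100 increments the reduction is 100 × €250 = €25,000, leaving €125; one more increment wipes it out. Increment 100 ends at excess 100 × €400 = €40,000, so the highest qualifying income is €323,600 + €40,000 = €363,600.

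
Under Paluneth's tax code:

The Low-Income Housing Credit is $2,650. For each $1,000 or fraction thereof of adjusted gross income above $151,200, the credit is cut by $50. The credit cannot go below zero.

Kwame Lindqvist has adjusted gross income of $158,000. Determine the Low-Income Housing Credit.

$2,300

Low-Income Housing Credit: income exceeds $151,200 by $6,800, which is 7 full-or-partial $1,000 increments; reduction = 7 × $50 = $350, leaving $2,300.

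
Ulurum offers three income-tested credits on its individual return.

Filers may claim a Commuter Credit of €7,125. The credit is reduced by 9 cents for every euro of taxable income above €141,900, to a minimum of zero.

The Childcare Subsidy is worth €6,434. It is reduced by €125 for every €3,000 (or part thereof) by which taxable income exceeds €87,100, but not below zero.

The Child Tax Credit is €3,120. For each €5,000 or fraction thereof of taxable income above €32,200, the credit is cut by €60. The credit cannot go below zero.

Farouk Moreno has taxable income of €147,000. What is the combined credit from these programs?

Commuter Credit: 9% of the €5,100 excess over €141,900 is €459; credit = €7,125 − €459 = €6,666.
Childcare Subsidy: income exceeds €87,100 by €59,900, which is 20 full-or-partial €3,000 increments; reduction = 20 × €125 = €2,500, leaving €3,934.
Child Tax Credit: income exceeds €32,200 by €114,800, which is 23 full-or-partial €5,000 increments; reduction = 23 × €60 = €1,380, leaving €1,740.
Total: €6,666 + €3,934 + €1,740 = €12,340.

€12,340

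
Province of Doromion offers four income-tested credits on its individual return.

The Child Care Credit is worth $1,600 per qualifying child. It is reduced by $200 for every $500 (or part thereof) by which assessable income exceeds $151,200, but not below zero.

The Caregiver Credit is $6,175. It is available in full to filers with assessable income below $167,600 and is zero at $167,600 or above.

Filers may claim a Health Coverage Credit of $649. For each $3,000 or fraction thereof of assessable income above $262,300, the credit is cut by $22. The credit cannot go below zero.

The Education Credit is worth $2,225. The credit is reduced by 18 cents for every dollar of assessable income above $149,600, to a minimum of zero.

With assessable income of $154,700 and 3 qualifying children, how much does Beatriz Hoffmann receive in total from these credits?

$11,531

Child Care Credit: base = 3 × $1,600 = $4,800. income exceeds $151,200 by $3,500, which is 7 full-or-partial $500 increments; reduction = 7 × $200 = $1,400, leaving $3,400.
Caregiver Credit: $154,700 is below the $167,600 cutoff, so the full $6,175 applies.
Health Coverage Credit: $154,700 is at or below the $262,300 threshold, so the full $649 applies.
Education Credit: 18% of the $5,100 excess over $149,600 is $918; credit = $2,225 − $918 = $1,307.
Total: $3,400 + $6,175 + $649 + $1,307 = $11,531.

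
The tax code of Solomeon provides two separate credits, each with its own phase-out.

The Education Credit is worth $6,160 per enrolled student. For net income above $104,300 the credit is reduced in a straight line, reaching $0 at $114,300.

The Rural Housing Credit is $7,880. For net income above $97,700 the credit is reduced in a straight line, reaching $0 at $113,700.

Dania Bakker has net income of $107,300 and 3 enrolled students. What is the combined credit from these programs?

$16,088

Education Credit: base = 3 × $6,160 = $18,480. $107,300 is $3,000 into a $10,000 phase-out range, leaving 7,000/10,000 of the credit: $18,480 × 7,000/10,000 = $12,936.
Rural Housing Credit: $107,300 is $9,600 into a $16,000 phase-out range, leaving 6,400/16,000 of the credit: $7,880 × 6,400/16,000 = $3,152.
Total: $12,936 + $3,152 = $16,088.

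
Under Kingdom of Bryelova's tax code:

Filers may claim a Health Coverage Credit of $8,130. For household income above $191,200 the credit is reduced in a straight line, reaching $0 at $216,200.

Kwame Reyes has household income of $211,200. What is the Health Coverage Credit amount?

Health Coverage Credit: $211,200 is $20,000 into a $25,000 phase-out range, leaving 5,000/25,000 of the credit: $8,130 × 5,000/25,000 = $1,626.

$1,626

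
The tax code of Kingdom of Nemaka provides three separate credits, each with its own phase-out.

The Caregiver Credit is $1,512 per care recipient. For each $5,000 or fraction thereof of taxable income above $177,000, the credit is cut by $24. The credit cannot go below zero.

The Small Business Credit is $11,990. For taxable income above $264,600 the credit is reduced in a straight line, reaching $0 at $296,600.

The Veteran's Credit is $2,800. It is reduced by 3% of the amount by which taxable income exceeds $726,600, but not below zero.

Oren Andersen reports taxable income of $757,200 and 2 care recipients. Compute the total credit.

Caregiver Credit: base = 2 × $1,512 = $3,024. income exceeds $177,000 by $580,200, which is 117 full-or-partial $5,000 increments; reduction = 117 × $24 = $2,808, leaving $216.
Small Business Credit: $757,200 is at or above $296,600, so the credit is $0.
Veteran's Credit: 3% of the $30,600 excess over $726,600 is $918; credit = $2,800 − $918 = $1,882.
Total: $216 + $0 + $1,882 = $2,098.

$2,098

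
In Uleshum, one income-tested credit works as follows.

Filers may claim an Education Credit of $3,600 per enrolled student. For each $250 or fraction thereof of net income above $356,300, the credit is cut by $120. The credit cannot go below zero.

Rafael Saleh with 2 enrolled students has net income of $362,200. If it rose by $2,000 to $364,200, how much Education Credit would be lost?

At $362,200 — base = 2 × $3,600 = $7,200. income exceeds $356,300 by $5,900, which is 24 full-or-partial $250 increments; reduction = 24 × $120 = $2,880, leaving $4,320.
At $364,200 — base = 2 × $3,600 = $7,200. income exceeds $356,300 by $7,900, which is 32 full-or-partial $250 increments; reduction = 32 × $120 = $3,840, leaving $3,360.
Lost: $4,320 − $3,360 = $960.

$960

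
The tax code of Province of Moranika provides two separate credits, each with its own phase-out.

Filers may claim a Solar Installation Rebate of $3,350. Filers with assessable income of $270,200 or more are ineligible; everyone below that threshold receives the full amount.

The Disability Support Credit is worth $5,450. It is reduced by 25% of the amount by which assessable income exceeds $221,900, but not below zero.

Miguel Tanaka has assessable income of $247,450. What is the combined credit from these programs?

Solar Installation Rebate: $247,450 is below the $270,200 cutoff, so the full $3,350 applies.
Disability Support Credit: 25% of the $25,550 excess over $221,900 is $6,387.50 ≥ base, so the credit is $0.
Total: $3,350 + $0 = $3,350.

$3,350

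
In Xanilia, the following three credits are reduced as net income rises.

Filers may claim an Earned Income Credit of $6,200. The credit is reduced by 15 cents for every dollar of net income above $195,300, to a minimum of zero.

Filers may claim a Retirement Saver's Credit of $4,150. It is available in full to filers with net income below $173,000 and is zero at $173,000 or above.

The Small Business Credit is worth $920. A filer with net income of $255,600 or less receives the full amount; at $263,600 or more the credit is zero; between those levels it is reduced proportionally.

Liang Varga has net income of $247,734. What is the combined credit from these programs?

$920

Earned Income Credit: 15% of the $52,434 excess over $195,300 is $7,865.10 ≥ base, so the credit is $0.
Retirement Saver's Credit: $247,734 meets or exceeds the $173,000 cutoff, so the credit is $0.
Small Business Credit: $247,734 is at or below the $255,600 threshold, so the full $920 applies.
Total: $0 + $0 + $920 = $920.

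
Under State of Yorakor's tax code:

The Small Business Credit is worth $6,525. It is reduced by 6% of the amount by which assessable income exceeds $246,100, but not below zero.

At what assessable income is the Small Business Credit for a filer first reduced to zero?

The credit falls by 6% of each dollar above $246,100, so it reaches zero when the excess is $6,525 / 6% = $108,750: income = $246,100 + $108,750 = $354,850.

$354,850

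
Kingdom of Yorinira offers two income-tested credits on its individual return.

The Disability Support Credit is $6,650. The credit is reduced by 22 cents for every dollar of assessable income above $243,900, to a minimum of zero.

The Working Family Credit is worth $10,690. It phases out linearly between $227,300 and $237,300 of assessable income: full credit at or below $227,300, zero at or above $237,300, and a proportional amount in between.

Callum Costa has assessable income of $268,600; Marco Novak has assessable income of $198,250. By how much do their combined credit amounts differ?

$16,124

Callum ($268,600): Disability Support Credit: 22% of the $24,700 excess over $243,900 is $5,434; credit = $6,650 − $5,434 = $1,216. Working Family Credit: $268,600 is at or above $237,300, so the credit is $0. total $1,216 + $0 = $1,216
Marco ($198,250): Disability Support Credit: $198,250 is at or below the $243,900 threshold, so the full $6,650 applies. Working Family Credit: $198,250 is at or below the $227,300 threshold, so the full $10,690 applies. total $6,650 + $10,690 = $17,340
Difference: |$1,216 − $17,340| = $16,124.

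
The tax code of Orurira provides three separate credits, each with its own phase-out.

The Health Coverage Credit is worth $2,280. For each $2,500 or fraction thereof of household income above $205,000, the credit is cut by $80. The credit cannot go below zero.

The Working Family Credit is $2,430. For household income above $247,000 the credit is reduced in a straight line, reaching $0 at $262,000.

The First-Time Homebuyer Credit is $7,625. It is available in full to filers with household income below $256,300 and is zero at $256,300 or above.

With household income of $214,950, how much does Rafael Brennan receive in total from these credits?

Health Coverage Credit: income exceeds $205,000 by $9,950, which is 4 full-or-partial $2,500 increments; reduction = 4 × $80 = $320, leaving $1,960.
Working Family Credit: $214,950 is at or below the $247,000 threshold, so the full $2,430 applies.
First-Time Homebuyer Credit: $214,950 is below the $256,300 cutoff, so the full $7,625 applies.
Total: $1,960 + $2,430 + $7,625 = $12,015.

$12,015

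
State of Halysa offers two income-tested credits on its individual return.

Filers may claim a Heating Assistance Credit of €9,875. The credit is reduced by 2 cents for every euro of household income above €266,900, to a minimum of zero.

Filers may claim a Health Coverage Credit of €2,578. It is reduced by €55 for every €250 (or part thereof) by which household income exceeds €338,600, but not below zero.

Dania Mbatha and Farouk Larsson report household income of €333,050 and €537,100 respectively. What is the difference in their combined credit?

€6,659

Dania (€333,050): Heating Assistance Credit: 2% of the €66,150 excess over €266,900 is €1,323; credit = €9,875 − €1,323 = €8,552. Health Coverage Credit: €333,050 is at or below the €338,600 threshold, so the full €2,578 applies. total €8,552 + €2,578 = €11,130
Farouk (€537,100): Heating Assistance Credit: 2% of the €270,200 excess over €266,900 is €5,404; credit = €9,875 − €5,404 = €4,471. Health Coverage Credit: income exceeds €338,600 by €198,500 → 794 increments × €55 = €43,670 ≥ base, so the credit is €0. total €4,471 + €0 = €4,471
Difference: |€11,130 − €4,471| = €6,659.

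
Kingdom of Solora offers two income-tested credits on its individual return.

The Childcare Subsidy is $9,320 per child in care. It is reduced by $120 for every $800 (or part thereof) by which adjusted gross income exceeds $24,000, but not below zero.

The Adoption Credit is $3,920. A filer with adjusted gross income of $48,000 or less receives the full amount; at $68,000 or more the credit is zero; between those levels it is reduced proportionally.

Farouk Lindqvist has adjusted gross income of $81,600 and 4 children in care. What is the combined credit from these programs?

$28,640

Childcare Subsidy: base = 4 × $9,320 = $37,280. income exceeds $24,000 by $57,600, which is 72 full-or-partial $800 increments; reduction = 72 × $120 = $8,640, leaving $28,640.
Adoption Credit: $81,600 is at or above $68,000, so the credit is $0.
Total: $28,640 + $0 = $28,640.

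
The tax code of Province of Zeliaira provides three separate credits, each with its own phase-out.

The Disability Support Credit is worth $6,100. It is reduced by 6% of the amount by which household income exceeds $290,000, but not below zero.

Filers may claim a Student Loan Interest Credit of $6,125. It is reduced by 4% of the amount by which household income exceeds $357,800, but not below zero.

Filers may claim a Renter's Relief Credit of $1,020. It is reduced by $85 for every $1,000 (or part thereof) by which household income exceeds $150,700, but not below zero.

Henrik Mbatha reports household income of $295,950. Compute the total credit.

Disability Support Credit: 6% of the $5,950 excess over $290,000 is $357; credit = $6,100 − $357 = $5,743.
Student Loan Interest Credit: $295,950 is at or below the $357,800 threshold, so the full $6,125 applies.
Renter's Relief Credit: income exceeds $150,700 by $145,250 → 146 increments × $85 = $12,410 ≥ base, so the credit is $0.
Total: $5,743 + $6,125 + $0 = $11,868.

$11,868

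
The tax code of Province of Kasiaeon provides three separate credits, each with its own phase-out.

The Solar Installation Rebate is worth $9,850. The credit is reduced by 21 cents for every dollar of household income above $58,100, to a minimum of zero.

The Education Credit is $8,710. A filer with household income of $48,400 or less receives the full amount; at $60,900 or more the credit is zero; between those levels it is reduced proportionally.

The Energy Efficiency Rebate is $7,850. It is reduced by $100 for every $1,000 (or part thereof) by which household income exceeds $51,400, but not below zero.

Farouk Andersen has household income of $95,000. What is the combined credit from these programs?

Solar Installation Rebate: 21% of the $36,900 excess over $58,100 is $7,749; credit = $9,850 − $7,749 = $2,101.
Education Credit: $95,000 is at or above $60,900, so the credit is $0.
Energy Efficiency Rebate: income exceeds $51,400 by $43,600, which is 44 full-or-partial $1,000 increments; reduction = 44 × $100 = $4,400, leaving $3,450.
Total: $2,101 + $0 + $3,450 = $5,551.

$5,551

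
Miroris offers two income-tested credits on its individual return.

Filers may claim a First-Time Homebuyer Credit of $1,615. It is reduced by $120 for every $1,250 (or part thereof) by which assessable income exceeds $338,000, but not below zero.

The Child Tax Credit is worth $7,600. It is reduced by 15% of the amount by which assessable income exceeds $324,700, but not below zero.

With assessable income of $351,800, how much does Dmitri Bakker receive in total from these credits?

$3,710

First-Time Homebuyer Credit: income exceeds $338,000 by $13,800, which is 12 full-or-partial $1,250 increments; reduction = 12 × $120 = $1,440, leaving $175.
Child Tax Credit: 15% of the $27,100 excess over $324,700 is $4,065; credit = $7,600 − $4,065 = $3,535.
Total: $175 + $3,535 = $3,710.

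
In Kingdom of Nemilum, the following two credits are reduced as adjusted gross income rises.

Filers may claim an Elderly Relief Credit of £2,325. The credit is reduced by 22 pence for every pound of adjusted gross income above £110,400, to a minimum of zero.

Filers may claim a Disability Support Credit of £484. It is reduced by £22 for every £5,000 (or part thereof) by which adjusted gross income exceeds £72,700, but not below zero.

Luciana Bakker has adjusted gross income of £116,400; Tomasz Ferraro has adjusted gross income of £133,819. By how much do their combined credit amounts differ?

Luciana (£116,400): Elderly Relief Credit: 22% of the £6,000 excess over £110,400 is £1,320; credit = £2,325 − £1,320 = £1,005. Disability Support Credit: income exceeds £72,700 by £43,700, which is 9 full-or-partial £5,000 increments; reduction = 9 × £22 = £198, leaving £286. total £1,005 + £286 = £1,291
Tomasz (£133,819): Elderly Relief Credit: 22% of the £23,419 excess over £110,400 is £5,152.18 ≥ base, so the credit is £0. Disability Support Credit: income exceeds £72,700 by £61,119, which is 13 full-or-partial £5,000 increments; reduction = 13 × £22 = £286, leaving £198. total £0 + £198 = £198
Difference: |£1,291 − £198| = £1,093.

£1,093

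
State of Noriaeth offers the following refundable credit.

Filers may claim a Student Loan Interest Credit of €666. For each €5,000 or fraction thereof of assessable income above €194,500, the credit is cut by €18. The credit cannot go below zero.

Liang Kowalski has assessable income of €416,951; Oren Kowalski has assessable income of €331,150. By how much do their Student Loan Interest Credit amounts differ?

€162

Liang (€416,951): Student Loan Interest Credit: income exceeds €194,500 by €222,451 → 45 increments × €18 = €810 ≥ base, so the credit is €0.
Oren (€331,150): Student Loan Interest Credit: income exceeds €194,500 by €136,650, which is 28 full-or-partial €5,000 increments; reduction = 28 × €18 = €504, leaving €162.
Difference: |€0 − €162| = €162.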